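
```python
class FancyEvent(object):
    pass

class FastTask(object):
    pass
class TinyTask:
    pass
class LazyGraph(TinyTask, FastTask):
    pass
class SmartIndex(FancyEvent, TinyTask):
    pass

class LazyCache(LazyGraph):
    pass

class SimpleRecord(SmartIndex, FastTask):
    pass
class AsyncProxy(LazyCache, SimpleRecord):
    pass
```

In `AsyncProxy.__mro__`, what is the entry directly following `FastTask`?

object

L[AsyncProxy] = AsyncProxy + merge(L[LazyCache], L[SimpleRecord], [LazyCache SimpleRecord])
  take LazyCache:  [LazyCache LazyGraph TinyTask FastTask object] + [SimpleRecord SmartIndex FancyEvent TinyTask FastTask object] + [LazyCache SimpleRecord]
  take LazyGraph:  [LazyGraph TinyTask FastTask object] + [SimpleRecord SmartIndex FancyEvent TinyTask FastTask object] + [SimpleRecord]
  take SimpleRecord:  [TinyTask FastTask object] + [SimpleRecord SmartIndex FancyEvent TinyTask FastTask object] + [SimpleRecord]
  take SmartIndex:  [TinyTask FastTask object] + [SmartIndex FancyEvent TinyTask FastTask object]
  take FancyEvent:  [TinyTask FastTask object] + [FancyEvent TinyTask FastTask object]
  take TinyTask:  [TinyTask FastTask object] + [TinyTask FastTask object]
  take FastTask:  [FastTask object] + [FastTask object]
  take object:  [object] + [object]
MRO: AsyncProxy LazyCache LazyGraph SimpleRecord SmartIndex FancyEvent TinyTask FastTask object
FastTask is at position 7; next is object.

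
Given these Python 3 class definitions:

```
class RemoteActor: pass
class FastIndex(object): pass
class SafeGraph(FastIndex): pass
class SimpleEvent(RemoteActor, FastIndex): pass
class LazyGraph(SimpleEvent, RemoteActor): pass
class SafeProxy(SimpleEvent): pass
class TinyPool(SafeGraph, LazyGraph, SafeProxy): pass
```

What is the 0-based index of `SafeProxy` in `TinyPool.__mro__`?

L[TinyPool] = TinyPool + merge(L[SafeGraph], L[LazyGraph], L[SafeProxy], [SafeGraph LazyGraph SafeProxy])
  take SafeGraph:  [SafeGraph FastIndex object] + [LazyGraph SimpleEvent RemoteActor FastIndex object] + [SafeProxy SimpleEvent RemoteActor FastIndex object] + [SafeGraph LazyGraph SafeProxy]
  take LazyGraph:  [FastIndex object] + [LazyGraph SimpleEvent RemoteActor FastIndex object] + [SafeProxy SimpleEvent RemoteActor FastIndex object] + [LazyGraph SafeProxy]
  take SafeProxy:  [FastIndex object] + [SimpleEvent RemoteActor FastIndex object] + [SafeProxy SimpleEvent RemoteActor FastIndex object] + [SafeProxy]
  take SimpleEvent:  [FastIndex object] + [SimpleEvent RemoteActor FastIndex object] + [SimpleEvent RemoteActor FastIndex object]
  take RemoteActor:  [FastIndex object] + [RemoteActor FastIndex object] + [RemoteActor FastIndex object]
  take FastIndex:  [FastIndex object] + [FastIndex object] + [FastIndex object]
  take object:  [object] + [object] + [object]
MRO: TinyPool SafeGraph LazyGraph SafeProxy SimpleEvent RemoteActor FastIndex object
SafeProxy sits at index 3.

3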